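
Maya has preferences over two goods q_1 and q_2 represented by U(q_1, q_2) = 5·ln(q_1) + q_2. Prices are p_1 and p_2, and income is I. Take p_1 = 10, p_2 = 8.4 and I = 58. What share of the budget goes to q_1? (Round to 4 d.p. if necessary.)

share on q_1 = 0.7241

Set MRS = p_1/p_2: (5/q_1)/1 = p_1/p_2.
So q_1*(p_1,p_2) = 5·p_2/p_1, independent of income; and q_2* = (I − 5·p_2)/p_2.
At the given prices: q_1* = 5·8.4/10 = 4.2, and q_2* = 1.9048.
Expenditure on q_1: 10·4.2 = 42; share = 0.7241.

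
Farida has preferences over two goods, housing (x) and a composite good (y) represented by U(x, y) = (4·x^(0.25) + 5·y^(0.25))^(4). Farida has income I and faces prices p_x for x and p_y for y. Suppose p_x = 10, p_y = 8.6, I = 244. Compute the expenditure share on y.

share on y = 0.5861

From the CES first-order condition, (4/5)·(y/x)^(0.75) = p_x/p_y.
Hence y/x = ((5/4)·p_x/p_y)^(1/(0.75)), i.e. raised to the 4/3 power.
With the ratio pinned down, the budget gives x* = I/(p_x + p_y·(y/x)) and y* = (y/x)·x*.
Numerically y/x = 1.646451, so x* = 244/(10 + 8.6·1.646451) = 10.0996 and y* = 1.646451·10.0996 = 16.6284.
Expenditure on y: 8.6·16.6284 = 143.0044; share = 0.5861.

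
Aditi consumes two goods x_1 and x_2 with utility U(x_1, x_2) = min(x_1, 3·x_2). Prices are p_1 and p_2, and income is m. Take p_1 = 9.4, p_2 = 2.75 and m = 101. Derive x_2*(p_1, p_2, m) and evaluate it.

Leontief preferences: the optimum is at the kink where x_1/3 = x_2/1, i.e. x_2 = (1/3)·x_1.
Budget: p_1·x_1 + p_2·(1/3)·x_1 = m, so (3·p_1 + p_2)·x_1 = 3·m.
Demand: x_1*(p_1,p_2,m) = 3·m/(3·p_1 + p_2), x_2* = m/(3·p_1 + p_2).
Here 3·9.4 + 2.75 = 30.95, giving x_2* = 3.2633.

x_2* = 3.2633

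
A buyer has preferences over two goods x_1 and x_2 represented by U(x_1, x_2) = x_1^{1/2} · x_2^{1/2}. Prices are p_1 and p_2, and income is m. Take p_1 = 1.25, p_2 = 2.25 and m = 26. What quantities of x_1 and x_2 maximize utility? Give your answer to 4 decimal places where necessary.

x_1* = 10.4, x_2* = 5.7778

Tangency: MRS = x_2/x_1 = p_1/p_2.
So 0.5·p_2·x_2 = 0.5·p_1·x_1; combined with the budget, a share 0.5 of income goes to x_1.
Demand: x_1*(p_1,p_2,m) = 0.5·m/p_1 and x_2* = 0.5·m/p_2.
At p_1=1.25, p_2=2.25, m=26: x_1* = 0.5·26/1.25 = 10.4, x_2* = 5.7778.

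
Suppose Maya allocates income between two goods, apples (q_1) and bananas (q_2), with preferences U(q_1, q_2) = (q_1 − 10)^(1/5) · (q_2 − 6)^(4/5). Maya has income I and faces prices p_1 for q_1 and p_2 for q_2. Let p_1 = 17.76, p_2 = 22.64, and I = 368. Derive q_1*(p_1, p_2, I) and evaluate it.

q_1* = 10.6144

MRS = (1/4)·(q_2−6)/(q_1−10). Tangency with p_1/p_2 gives q_2−6 = 4·(p_1/p_2)·(q_1−10).
Substituting into the budget: q_1* = 10 + 0.2·(I − 10·p_1 − 6·p_2)/p_1, and q_2* = 6 + 0.8·(…)/p_2.
Discretionary income = 368 − 10·17.76 − 6·22.64 = 54.56; q_1* = 10 + 0.2·54.56/17.76 = 10.6144.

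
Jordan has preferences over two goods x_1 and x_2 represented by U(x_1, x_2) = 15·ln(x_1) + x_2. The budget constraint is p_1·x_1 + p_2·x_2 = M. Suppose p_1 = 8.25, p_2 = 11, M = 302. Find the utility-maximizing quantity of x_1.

x_1* = 20

MU_x_1 = 15/x_1, MU_x_2 = 1. Tangency: 15/x_1 = p_1/p_2.
So x_1*(p_1,p_2) = 15·p_2/p_1, independent of income; and x_2* = (M − 15·p_2)/p_2.
At the given prices: x_1* = 15·11/8.25 = 20.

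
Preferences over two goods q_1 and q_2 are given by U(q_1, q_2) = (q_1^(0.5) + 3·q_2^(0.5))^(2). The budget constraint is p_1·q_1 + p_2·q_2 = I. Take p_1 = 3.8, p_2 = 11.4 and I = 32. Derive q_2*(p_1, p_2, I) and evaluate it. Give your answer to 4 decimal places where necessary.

From the CES first-order condition, (1/3)·(q_2/q_1)^(0.5) = p_1/p_2.
Hence q_2/q_1 = (3·p_1/p_2)^(1/(0.5)), i.e. raised to the 2 power.
With the ratio pinned down, the budget gives q_1* = I/(p_1 + p_2·(q_2/q_1)) and q_2* = (q_2/q_1)·q_1*.
Numerically q_2/q_1 = 1, so q_1* = 32/(3.8 + 11.4·1) = 2.1053 and q_2* = 1·2.1053 = 2.1053.

q_2* = 2.1053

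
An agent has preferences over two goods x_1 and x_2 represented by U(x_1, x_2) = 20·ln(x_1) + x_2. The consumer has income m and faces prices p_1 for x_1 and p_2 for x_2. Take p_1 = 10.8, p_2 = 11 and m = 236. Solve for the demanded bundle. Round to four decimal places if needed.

x_1* = 20.3704, x_2* = 1.4545

MU_x_1 = 20/x_1, MU_x_2 = 1. Tangency: 20/x_1 = p_1/p_2.
So x_1*(p_1,p_2) = 20·p_2/p_1, independent of income; and x_2* = (m − 20·p_2)/p_2.
At the given prices: x_1* = 20·11/10.8 = 20.3704, and x_2* = 1.4545.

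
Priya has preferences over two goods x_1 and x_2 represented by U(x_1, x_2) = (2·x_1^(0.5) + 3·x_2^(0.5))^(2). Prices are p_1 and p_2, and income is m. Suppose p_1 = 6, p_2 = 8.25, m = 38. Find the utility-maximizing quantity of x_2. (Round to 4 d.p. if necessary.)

MU_x_1 ∝ 2·x_1^(-0.5), MU_x_2 ∝ 3·x_2^(-0.5), so MRS = (2/3)·(x_2/x_1)^(0.5) = p_1/p_2.
Hence x_2/x_1 = ((3/2)·p_1/p_2)^(1/(0.5)), i.e. raised to the 2 power.
Substitute x_2 = (x_2/x_1)·x_1 into the budget: x_1* = m/(p_1 + p_2·(x_2/x_1)).
Numerically x_2/x_1 = 1.190083, so x_1* = 38/(6 + 8.25·1.190083) = 2.4023 and x_2* = 1.190083·2.4023 = 2.8589.

x_2* = 2.8589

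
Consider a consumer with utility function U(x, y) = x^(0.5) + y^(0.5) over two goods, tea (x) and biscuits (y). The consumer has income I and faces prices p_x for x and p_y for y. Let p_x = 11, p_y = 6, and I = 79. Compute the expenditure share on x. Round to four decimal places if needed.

share on x = 0.3529

From the CES first-order condition, (y/x)^(0.5) = p_x/p_y.
Solve for the ratio: y/x = [p_x/p_y]^(2).
Substitute y = (y/x)·x into the budget: x* = I/(p_x + p_y·(y/x)).
Numerically y/x = 3.361111, so x* = 79/(11 + 6·3.361111) = 2.5348 and y* = 3.361111·2.5348 = 8.5196.
Expenditure on x: 11·2.5348 = 27.8824; share = 0.3529.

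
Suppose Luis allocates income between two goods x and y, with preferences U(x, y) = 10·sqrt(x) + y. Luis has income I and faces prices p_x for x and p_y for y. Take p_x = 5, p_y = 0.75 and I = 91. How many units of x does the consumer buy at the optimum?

Set MRS = p_x/p_y: 5·x^(−1/2) = p_x/p_y.
Thus x* = (5·p_y/p_x)² — independent of I — with the rest of income spent on y.
Plugging in: x* = (5·0.75/5)² = 0.5625.

x* = 0.5625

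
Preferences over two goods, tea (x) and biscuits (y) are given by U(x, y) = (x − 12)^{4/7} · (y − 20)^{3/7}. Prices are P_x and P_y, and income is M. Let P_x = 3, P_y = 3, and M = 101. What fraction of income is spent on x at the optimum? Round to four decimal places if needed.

This is Cobb-Douglas in (x−12, y−20): tangency gives 4/7·P_y·(y−20) = 3/7·P_x·(x−12).
After buying the subsistence bundle (12, 20), a share 4/7 of the remaining income goes to x: x* = 12 + 4/7·(M − 12P_x − 20P_y)/P_x.
Discretionary income = 101 − 12·3 − 20·3 = 5; x* = 12 + 4/7·5/3 = 12.9524; y* = 20 + 3/7·5/3 = 20.7143.
Expenditure on x: 3·12.9524 = 38.8571; share = 0.3847.

share on x = 0.3847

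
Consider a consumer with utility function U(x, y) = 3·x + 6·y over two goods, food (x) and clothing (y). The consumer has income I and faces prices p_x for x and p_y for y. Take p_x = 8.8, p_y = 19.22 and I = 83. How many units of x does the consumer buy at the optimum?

x gives more utility per dollar, so spend all income on x: x* = I/p_x, y* = 0.
Numerically: x* = 9.4318, y* = 0.

x* = 9.4318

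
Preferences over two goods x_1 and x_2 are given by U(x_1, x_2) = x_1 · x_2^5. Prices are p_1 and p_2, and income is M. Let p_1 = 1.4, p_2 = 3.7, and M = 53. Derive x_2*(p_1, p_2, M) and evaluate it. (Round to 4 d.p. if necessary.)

The MRS is (1/5)·x_2/x_1. Set MRS = p_1/p_2.
So p_2·x_2 = 5·p_1·x_1; combined with the budget, a share 1/6 of income goes to x_1.
Demand: x_1*(p_1,p_2,M) = 1/6·M/p_1 and x_2* = 5/6·M/p_2.
At p_1=1.4, p_2=3.7, M=53: x_2* = 5/6·53/3.7 = 11.9369.

x_2* = 11.9369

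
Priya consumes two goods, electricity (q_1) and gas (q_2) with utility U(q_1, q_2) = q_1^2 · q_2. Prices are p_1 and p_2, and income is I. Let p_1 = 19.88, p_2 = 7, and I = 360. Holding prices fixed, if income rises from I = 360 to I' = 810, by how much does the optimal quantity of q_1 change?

Δq_1* = 15.0905

MU_q_1/MU_q_2 = (2·q_2)/(q_1); tangency sets this equal to p_1/p_2.
Rearranging, p_2·q_2 = (1/2)·p_1·q_1. Substituting into the budget gives p_1·q_1·(1 + (1/2)) = I.
Demand: q_1*(p_1,p_2,I) = 2/3·I/p_1 and q_2* = 1/3·I/p_2.
At p_1=19.88, p_2=7, I=360: q_1* = 2/3·360/19.88 = 12.0724.
At I' = 810: q_1* = 27.163. Change: 27.163 − 12.0724 = 15.0905.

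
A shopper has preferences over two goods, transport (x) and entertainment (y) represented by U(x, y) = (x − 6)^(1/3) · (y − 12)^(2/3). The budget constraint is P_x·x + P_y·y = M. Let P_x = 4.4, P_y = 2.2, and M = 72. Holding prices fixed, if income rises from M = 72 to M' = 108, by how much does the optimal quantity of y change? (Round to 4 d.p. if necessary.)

Δy* = 10.9091

MRS = (1/2)·(y−12)/(x−6). Tangency with P_x/P_y gives y−12 = 2·(P_x/P_y)·(x−6).
After buying the subsistence bundle (6, 12), a share 1/3 of the remaining income goes to x: x* = 6 + 1/3·(M − 6P_x − 12P_y)/P_x.
Discretionary income = 72 − 6·4.4 − 12·2.2 = 19.2; y* = 12 + 2/3·19.2/2.2 = 17.8182.
At M' = 108: y* = 28.7273. Change: 28.7273 − 17.8182 = 10.9091.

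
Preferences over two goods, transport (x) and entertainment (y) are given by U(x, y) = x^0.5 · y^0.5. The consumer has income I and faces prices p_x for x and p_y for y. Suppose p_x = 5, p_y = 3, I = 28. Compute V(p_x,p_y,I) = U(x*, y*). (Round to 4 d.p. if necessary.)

Demand: x*(p_x,p_y,I) = 0.5·I/p_x and y* = 0.5·I/p_y.
At p_x=5, p_y=3, I=28: x* = 0.5·28/5 = 2.8, y* = 4.6667.
Utility at the optimum: U(2.8, 4.6667) = 3.6148.

V = 3.6148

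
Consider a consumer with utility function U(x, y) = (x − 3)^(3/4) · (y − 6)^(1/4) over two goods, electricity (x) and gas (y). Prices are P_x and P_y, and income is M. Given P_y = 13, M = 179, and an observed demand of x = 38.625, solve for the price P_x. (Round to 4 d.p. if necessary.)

P_x = 2

MRS = 3·(y−6)/(x−3). Tangency with P_x/P_y gives y−6 = (1/3)·(P_x/P_y)·(x−3).
Substituting into the budget: x* = 3 + 0.75·(M − 3·P_x − 6·P_y)/P_x, and y* = 6 + 0.25·(…)/P_y.
Set x* = 38.625 in the demand function and solve for P_x: P_x = 2.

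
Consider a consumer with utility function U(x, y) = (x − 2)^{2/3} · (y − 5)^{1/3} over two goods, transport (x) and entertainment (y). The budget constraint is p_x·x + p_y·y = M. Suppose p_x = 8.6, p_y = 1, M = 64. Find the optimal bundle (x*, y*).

This is Cobb-Douglas in (x−2, y−5): tangency gives 2/3·p_y·(y−5) = 1/3·p_x·(x−2).
Substituting into the budget: x* = 2 + 2/3·(M − 2·p_x − 5·p_y)/p_x, and y* = 5 + 1/3·(…)/p_y.
Discretionary income = 64 − 2·8.6 − 5·1 = 41.8; x* = 2 + 2/3·41.8/8.6 = 5.2403; y* = 5 + 1/3·41.8/1 = 18.9333.

x* = 5.2403, y* = 18.9333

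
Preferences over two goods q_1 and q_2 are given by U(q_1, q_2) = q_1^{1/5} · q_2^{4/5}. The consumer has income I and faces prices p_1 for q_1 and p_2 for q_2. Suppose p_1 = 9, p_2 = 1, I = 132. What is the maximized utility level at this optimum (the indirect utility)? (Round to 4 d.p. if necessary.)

V = 51.5707

MU_q_1/MU_q_2 = (0.2·q_2)/(0.8·q_1); tangency sets this equal to p_1/p_2.
Rearranging, p_2·q_2 = 4·p_1·q_1. Substituting into the budget gives p_1·q_1·(1 + 4) = I.
Demand: q_1*(p_1,p_2,I) = 0.2·I/p_1 and q_2* = 0.8·I/p_2.
At p_1=9, p_2=1, I=132: q_1* = 0.2·132/9 = 2.9333, q_2* = 105.6.
Utility at the optimum: U(2.9333, 105.6) = 51.5707.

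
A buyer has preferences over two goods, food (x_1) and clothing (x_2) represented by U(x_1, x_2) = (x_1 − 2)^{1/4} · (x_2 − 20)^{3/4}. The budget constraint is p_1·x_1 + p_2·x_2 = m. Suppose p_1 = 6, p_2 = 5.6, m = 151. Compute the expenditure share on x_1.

share on x_1 = 0.1242

Let x_1' = x_1−2, x_2' = x_2−20. MRS = (1/3)·x_2'/x_1' = p_1/p_2.
After buying the subsistence bundle (2, 20), a share 0.25 of the remaining income goes to x_1: x_1* = 2 + 0.25·(m − 2p_1 − 20p_2)/p_1.
Discretionary income = 151 − 2·6 − 20·5.6 = 27; x_1* = 2 + 0.25·27/6 = 3.125; x_2* = 20 + 0.75·27/5.6 = 23.6161.
Expenditure on x_1: 6·3.125 = 18.75; share = 0.1242.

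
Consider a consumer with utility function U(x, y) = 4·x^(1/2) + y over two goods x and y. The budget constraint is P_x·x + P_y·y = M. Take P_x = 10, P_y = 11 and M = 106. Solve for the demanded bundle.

x* = 4.84, y* = 5.2364

MU_x = 2/√x, MU_y = 1. Tangency: 2/√x = P_x/P_y.
Solve: √x = 2·P_y/P_x, so x*(P_x,P_y) = (2·P_y/P_x)², and y* = (M − P_x·x*)/P_y.
Plugging in: x* = (2·11/10)² = 4.84, y* = 5.2364.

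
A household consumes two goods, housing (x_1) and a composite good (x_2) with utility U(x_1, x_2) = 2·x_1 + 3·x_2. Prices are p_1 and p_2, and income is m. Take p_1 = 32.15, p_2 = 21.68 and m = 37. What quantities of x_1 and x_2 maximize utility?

x_1* = 0, x_2* = 1.7066

Linear utility — the consumer picks whichever good has higher MU/price: 2/32.15 = 0.0622 vs 3/21.68 = 0.1384.
x_2 gives more utility per dollar, so spend all income on x_2: x_2* = m/p_2, x_1* = 0.
Numerically: x_1* = 0, x_2* = 1.7066.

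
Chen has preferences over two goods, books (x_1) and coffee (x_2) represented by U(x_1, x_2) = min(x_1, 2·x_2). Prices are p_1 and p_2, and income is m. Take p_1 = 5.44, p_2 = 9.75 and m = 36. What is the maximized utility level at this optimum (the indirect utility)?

V = 3.4901

With perfect complements, no substitution: consume in ratio x_1:x_2 = 2:1.
Budget: p_1·x_1 + p_2·(1/2)·x_1 = m, so (2·p_1 + p_2)·x_1 = 2·m.
Demand: x_1*(p_1,p_2,m) = 2·m/(2·p_1 + p_2), x_2* = m/(2·p_1 + p_2).
Here 2·5.44 + 9.75 = 20.63, giving x_1* = 3.4901 and x_2* = 1.745.
Utility at the optimum: U(3.4901, 1.745) = 3.4901.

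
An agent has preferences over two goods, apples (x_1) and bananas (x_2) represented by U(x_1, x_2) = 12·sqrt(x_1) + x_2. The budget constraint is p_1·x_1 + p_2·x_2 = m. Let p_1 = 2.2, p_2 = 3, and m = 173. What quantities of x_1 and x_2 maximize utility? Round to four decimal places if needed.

x_1* = 66.9421, x_2* = 8.5758

MU_x_1 = 6/√x_1, MU_x_2 = 1. Tangency: 6/√x_1 = p_1/p_2.
Thus x_1* = (6·p_2/p_1)² — independent of m — with the rest of income spent on x_2.
Plugging in: x_1* = (6·3/2.2)² = 66.9421, x_2* = 8.5758.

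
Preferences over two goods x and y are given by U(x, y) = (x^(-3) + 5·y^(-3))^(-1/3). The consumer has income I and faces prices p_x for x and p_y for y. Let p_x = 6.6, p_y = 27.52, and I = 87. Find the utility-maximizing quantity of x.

MRS = MU_x/MU_y = (1/5)·(y/x)^(4). Set equal to p_x/p_y.
Solve for the ratio: y/x = [5·p_x/p_y]^(0.25).
Substitute y = (y/x)·x into the budget: x* = I/(p_x + p_y·(y/x)).
Numerically y/x = 1.046445, so x* = 87/(6.6 + 27.52·1.046445) = 2.4578.

x* = 2.4578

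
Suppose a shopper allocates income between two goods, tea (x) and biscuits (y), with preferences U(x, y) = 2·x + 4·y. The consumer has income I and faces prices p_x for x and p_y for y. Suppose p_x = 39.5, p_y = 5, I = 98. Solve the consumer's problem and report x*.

Perfect substitutes: compare marginal utility per dollar. 2/p_x vs 4/p_y → 0.0506 vs 0.8.
y gives more utility per dollar, so spend all income on y: y* = I/p_y, x* = 0.
Numerically: x* = 0, y* = 19.6.

x* = 0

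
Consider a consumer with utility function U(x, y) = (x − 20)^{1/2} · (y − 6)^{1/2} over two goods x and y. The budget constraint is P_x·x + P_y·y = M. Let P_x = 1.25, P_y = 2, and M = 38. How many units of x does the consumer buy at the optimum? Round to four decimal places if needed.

x* = 20.4

Let x' = x−20, y' = y−6. MRS = y'/x' = P_x/P_y.
Substituting into the budget: x* = 20 + 0.5·(M − 20·P_x − 6·P_y)/P_x, and y* = 6 + 0.5·(…)/P_y.
Discretionary income = 38 − 20·1.25 − 6·2 = 1; x* = 20 + 0.5·1/1.25 = 20.4.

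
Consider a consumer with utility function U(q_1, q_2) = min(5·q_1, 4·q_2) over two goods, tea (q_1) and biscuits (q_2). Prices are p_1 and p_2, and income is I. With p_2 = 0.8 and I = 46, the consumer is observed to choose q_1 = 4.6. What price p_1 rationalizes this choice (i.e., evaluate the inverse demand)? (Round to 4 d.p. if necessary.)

p_1 = 9

With perfect complements, no substitution: consume in ratio q_1:q_2 = 4:5.
Budget: p_1·q_1 + p_2·(5/4)·q_1 = I, so (4·p_1 + 5·p_2)·q_1 = 4·I.
Demand: q_1*(p_1,p_2,I) = 4·I/(4·p_1 + 5·p_2), q_2* = 5·I/(4·p_1 + 5·p_2).
Set q_1* = 4.6 in the demand function and solve for p_1: p_1 = 9.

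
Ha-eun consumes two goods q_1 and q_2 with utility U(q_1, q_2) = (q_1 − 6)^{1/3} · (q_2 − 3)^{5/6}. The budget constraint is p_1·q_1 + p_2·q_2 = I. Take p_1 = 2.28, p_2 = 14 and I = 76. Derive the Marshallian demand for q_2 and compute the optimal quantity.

q_2* = 4.0367

Let q_1' = q_1−6, q_2' = q_2−3. MRS = (2/5)·q_2'/q_1' = p_1/p_2.
Substituting into the budget: q_1* = 6 + 2/7·(I − 6·p_1 − 3·p_2)/p_1, and q_2* = 3 + 5/7·(…)/p_2.
Discretionary income = 76 − 6·2.28 − 3·14 = 20.32; q_2* = 3 + 5/7·20.32/14 = 4.0367.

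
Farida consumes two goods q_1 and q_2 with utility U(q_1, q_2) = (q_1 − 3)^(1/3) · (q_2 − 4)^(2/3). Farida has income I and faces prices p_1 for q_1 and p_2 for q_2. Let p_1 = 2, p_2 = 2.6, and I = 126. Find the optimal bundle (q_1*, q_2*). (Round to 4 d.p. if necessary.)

q_1* = 21.2667, q_2* = 32.1026

MRS = (1/2)·(q_2−4)/(q_1−3). Tangency with p_1/p_2 gives q_2−4 = 2·(p_1/p_2)·(q_1−3).
After buying the subsistence bundle (3, 4), a share 1/3 of the remaining income goes to q_1: q_1* = 3 + 1/3·(I − 3p_1 − 4p_2)/p_1.
Discretionary income = 126 − 3·2 − 4·2.6 = 109.6; q_1* = 3 + 1/3·109.6/2 = 21.2667; q_2* = 4 + 2/3·109.6/2.6 = 32.1026.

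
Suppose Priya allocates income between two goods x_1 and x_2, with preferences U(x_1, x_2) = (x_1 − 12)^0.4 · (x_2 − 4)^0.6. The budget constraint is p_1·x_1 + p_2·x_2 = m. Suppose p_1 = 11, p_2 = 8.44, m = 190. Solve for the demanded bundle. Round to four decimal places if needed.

x_1* = 12.8815, x_2* = 5.7232

This is Cobb-Douglas in (x_1−12, x_2−4): tangency gives 0.4·p_2·(x_2−4) = 0.6·p_1·(x_1−12).
After buying the subsistence bundle (12, 4), a share 0.4 of the remaining income goes to x_1: x_1* = 12 + 0.4·(m − 12p_1 − 4p_2)/p_1.
Discretionary income = 190 − 12·11 − 4·8.44 = 24.24; x_1* = 12 + 0.4·24.24/11 = 12.8815; x_2* = 4 + 0.6·24.24/8.44 = 5.7232.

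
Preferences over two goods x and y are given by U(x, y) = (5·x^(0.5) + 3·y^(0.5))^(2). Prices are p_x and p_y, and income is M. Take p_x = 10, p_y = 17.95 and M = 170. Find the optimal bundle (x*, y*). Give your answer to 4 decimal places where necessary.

MRS = MU_x/MU_y = (5/3)·(y/x)^(0.5). Set equal to p_x/p_y.
Hence y/x = ((3/5)·p_x/p_y)^(1/(0.5)), i.e. raised to the 2 power.
With the ratio pinned down, the budget gives x* = M/(p_x + p_y·(y/x)) and y* = (y/x)·x*.
Numerically y/x = 0.111731, so x* = 170/(10 + 17.95·0.111731) = 14.1601 and y* = 0.111731·14.1601 = 1.5821.

x* = 14.1601, y* = 1.5821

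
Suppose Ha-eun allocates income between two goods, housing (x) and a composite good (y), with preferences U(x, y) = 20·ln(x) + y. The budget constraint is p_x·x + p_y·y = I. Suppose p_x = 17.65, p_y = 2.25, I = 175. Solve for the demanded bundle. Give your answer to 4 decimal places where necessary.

So x*(p_x,p_y) = 20·p_y/p_x, independent of income; and y* = (I − 20·p_y)/p_y.
At the given prices: x* = 20·2.25/17.65 = 2.5496, and y* = 57.7778.

x* = 2.5496, y* = 57.7778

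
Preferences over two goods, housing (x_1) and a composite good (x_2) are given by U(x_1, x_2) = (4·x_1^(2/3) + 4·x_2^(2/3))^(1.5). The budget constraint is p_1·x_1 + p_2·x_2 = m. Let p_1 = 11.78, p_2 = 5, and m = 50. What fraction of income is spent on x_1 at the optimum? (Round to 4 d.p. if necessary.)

MU_x_1 ∝ 4·x_1^(-1/3), MU_x_2 ∝ 4·x_2^(-1/3), so MRS = (x_2/x_1)^(1/3) = p_1/p_2.
Hence x_2/x_1 = (p_1/p_2)^(1/(1/3)), i.e. raised to the 3 power.
With the ratio pinned down, the budget gives x_1* = m/(p_1 + p_2·(x_2/x_1)) and x_2* = (x_2/x_1)·x_1*.
Numerically x_2/x_1 = 13.077534, so x_1* = 50/(11.78 + 5·13.077534) = 0.6479 and x_2* = 13.077534·0.6479 = 8.4735.
Expenditure on x_1: 11.78·0.6479 = 7.6327; share = 0.1527.

share on x_1 = 0.1527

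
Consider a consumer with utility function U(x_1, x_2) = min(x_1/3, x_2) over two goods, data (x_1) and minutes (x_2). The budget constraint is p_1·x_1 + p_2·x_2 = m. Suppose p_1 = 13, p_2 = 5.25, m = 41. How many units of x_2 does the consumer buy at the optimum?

x_2* = 0.9266

Leontief preferences: the optimum is at the kink where x_1/3 = x_2/1, i.e. x_2 = (1/3)·x_1.
Budget: p_1·x_1 + p_2·(1/3)·x_1 = m, so (3·p_1 + p_2)·x_1 = 3·m.
Demand: x_1*(p_1,p_2,m) = 3·m/(3·p_1 + p_2), x_2* = m/(3·p_1 + p_2).
Here 3·13 + 5.25 = 44.25, giving x_2* = 0.9266.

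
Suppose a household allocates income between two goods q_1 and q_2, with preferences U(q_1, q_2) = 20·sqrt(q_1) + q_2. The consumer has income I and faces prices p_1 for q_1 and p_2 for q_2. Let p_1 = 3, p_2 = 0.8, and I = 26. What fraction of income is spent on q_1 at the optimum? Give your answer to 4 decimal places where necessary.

share on q_1 = 0.8205

MU_q_1 = 10/√q_1, MU_q_2 = 1. Tangency: 10/√q_1 = p_1/p_2.
Thus q_1* = (10·p_2/p_1)² — independent of I — with the rest of income spent on q_2.
Plugging in: q_1* = (10·0.8/3)² = 7.1111, q_2* = 5.8333.
Expenditure on q_1: 3·7.1111 = 21.3333; share = 0.8205.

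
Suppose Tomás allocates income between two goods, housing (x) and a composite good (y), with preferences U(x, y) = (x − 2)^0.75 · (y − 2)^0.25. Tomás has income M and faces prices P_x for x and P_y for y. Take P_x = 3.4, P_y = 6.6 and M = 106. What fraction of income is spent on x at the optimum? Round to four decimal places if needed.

share on x = 0.6726

Let x' = x−2, y' = y−2. MRS = 3·y'/x' = P_x/P_y.
Substituting into the budget: x* = 2 + 0.75·(M − 2·P_x − 2·P_y)/P_x, and y* = 2 + 0.25·(…)/P_y.
Discretionary income = 106 − 2·3.4 − 2·6.6 = 86; x* = 2 + 0.75·86/3.4 = 20.9706; y* = 2 + 0.25·86/6.6 = 5.2576.
Expenditure on x: 3.4·20.9706 = 71.3; share = 0.6726.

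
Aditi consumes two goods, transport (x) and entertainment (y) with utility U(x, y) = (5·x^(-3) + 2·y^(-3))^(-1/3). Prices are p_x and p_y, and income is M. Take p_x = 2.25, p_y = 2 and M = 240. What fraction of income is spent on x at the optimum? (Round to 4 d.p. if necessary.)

With the ratio pinned down, the budget gives x* = M/(p_x + p_y·(y/x)) and y* = (y/x)·x*.
Numerically y/x = 0.819036, so x* = 240/(2.25 + 2·0.819036) = 61.7272 and y* = 0.819036·61.7272 = 50.5569.
Expenditure on x: 2.25·61.7272 = 138.8863; share = 0.5787.

share on x = 0.5787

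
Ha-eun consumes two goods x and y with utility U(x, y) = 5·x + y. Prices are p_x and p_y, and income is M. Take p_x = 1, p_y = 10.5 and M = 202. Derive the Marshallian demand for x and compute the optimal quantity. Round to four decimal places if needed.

x* = 202

x gives more utility per dollar, so spend all income on x: x* = M/p_x, y* = 0.
Numerically: x* = 202, y* = 0.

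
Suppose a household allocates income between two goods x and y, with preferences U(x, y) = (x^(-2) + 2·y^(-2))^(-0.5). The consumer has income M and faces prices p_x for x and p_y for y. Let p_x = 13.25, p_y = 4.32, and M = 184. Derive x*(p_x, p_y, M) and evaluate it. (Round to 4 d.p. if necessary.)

From the CES first-order condition, (1/2)·(y/x)^(3) = p_x/p_y.
Solve for the ratio: y/x = [2·p_x/p_y]^(1/3).
With the ratio pinned down, the budget gives x* = M/(p_x + p_y·(y/x)) and y* = (y/x)·x*.
Numerically y/x = 1.830574, so x* = 184/(13.25 + 4.32·1.830574) = 8.6964.

x* = 8.6964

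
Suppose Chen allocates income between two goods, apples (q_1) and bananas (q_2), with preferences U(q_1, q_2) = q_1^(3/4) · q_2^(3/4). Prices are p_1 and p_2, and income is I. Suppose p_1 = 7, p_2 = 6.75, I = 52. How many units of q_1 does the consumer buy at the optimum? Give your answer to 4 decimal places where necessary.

Tangency: MRS = q_2/q_1 = p_1/p_2.
So 0.75·p_2·q_2 = 0.75·p_1·q_1; combined with the budget, a share 0.5 of income goes to q_1.
Demand: q_1*(p_1,p_2,I) = 0.5·I/p_1 and q_2* = 0.5·I/p_2.
At p_1=7, p_2=6.75, I=52: q_1* = 0.5·52/7 = 3.7143.

q_1* = 3.7143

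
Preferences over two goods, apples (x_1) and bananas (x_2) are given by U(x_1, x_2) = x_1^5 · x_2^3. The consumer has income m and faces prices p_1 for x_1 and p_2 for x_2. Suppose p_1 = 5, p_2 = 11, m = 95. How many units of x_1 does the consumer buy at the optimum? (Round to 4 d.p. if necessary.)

Tangency: MRS = (5/3)·x_2/x_1 = p_1/p_2.
Rearranging, p_2·x_2 = (3/5)·p_1·x_1. Substituting into the budget gives p_1·x_1·(1 + (3/5)) = m.
Demand: x_1*(p_1,p_2,m) = 0.625·m/p_1 and x_2* = 0.375·m/p_2.
At p_1=5, p_2=11, m=95: x_1* = 0.625·95/5 = 11.875.

x_1* = 11.875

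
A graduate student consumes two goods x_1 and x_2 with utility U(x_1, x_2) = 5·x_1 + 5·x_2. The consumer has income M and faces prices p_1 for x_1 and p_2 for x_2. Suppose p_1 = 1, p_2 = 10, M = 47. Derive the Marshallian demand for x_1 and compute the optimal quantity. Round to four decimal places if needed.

Linear utility — the consumer picks whichever good has higher MU/price: 5/1 = 5 vs 5/10 = 0.5.
x_1 gives more utility per dollar, so spend all income on x_1: x_1* = M/p_1, x_2* = 0.
Numerically: x_1* = 47, x_2* = 0.

x_1* = 47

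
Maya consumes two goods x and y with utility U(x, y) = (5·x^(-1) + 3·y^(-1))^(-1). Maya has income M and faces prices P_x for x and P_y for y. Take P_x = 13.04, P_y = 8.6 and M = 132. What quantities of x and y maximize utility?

From the CES first-order condition, (5/3)·(y/x)^(2) = P_x/P_y.
Solve for the ratio: y/x = [(3/5)·P_x/P_y]^(0.5).
Substitute y = (y/x)·x into the budget: x* = M/(P_x + P_y·(y/x)).
Numerically y/x = 0.953817, so x* = 132/(13.04 + 8.6·0.953817) = 6.2139 and y* = 0.953817·6.2139 = 5.9269.

x* = 6.2139, y* = 5.9269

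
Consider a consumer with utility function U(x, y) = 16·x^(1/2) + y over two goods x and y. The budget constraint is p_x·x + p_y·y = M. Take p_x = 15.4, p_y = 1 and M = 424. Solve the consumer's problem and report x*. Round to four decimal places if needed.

x* = 0.2699

Utility is quasi-linear in y; the FOC for x is 8/√x = p_x/p_y.
Thus x* = (8·p_y/p_x)² — independent of M — with the rest of income spent on y.
Plugging in: x* = (8·1/15.4)² = 0.2699.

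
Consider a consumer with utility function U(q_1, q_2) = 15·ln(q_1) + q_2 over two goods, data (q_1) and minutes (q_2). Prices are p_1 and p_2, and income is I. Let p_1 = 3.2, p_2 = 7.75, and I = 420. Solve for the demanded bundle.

Set MRS = p_1/p_2: (15/q_1)/1 = p_1/p_2.
So q_1*(p_1,p_2) = 15·p_2/p_1, independent of income; and q_2* = (I − 15·p_2)/p_2.
At the given prices: q_1* = 15·7.75/3.2 = 36.3281, and q_2* = 39.1935.

q_1* = 36.3281, q_2* = 39.1935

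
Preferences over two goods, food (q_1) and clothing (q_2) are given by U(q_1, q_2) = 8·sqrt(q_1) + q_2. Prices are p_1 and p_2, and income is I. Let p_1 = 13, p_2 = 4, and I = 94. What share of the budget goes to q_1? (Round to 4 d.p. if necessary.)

Plugging in: q_1* = (4·4/13)² = 1.5148, q_2* = 18.5769.
Expenditure on q_1: 13·1.5148 = 19.6923; share = 0.2095.

share on q_1 = 0.2095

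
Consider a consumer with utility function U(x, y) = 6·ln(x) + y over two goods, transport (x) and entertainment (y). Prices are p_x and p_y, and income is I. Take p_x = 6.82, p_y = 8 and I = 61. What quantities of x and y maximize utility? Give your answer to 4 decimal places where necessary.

x* = 7.0381, y* = 1.625

MU_x = 6/x, MU_y = 1. Tangency: 6/x = p_x/p_y.
So x*(p_x,p_y) = 6·p_y/p_x, independent of income; and y* = (I − 6·p_y)/p_y.
At the given prices: x* = 6·8/6.82 = 7.0381, and y* = 1.625.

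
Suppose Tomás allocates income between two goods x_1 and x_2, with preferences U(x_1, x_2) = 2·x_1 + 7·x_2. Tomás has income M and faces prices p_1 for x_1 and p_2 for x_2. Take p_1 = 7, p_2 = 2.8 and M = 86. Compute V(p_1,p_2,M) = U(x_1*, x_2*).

x_2 gives more utility per dollar, so spend all income on x_2: x_2* = M/p_2, x_1* = 0.
Numerically: x_1* = 0, x_2* = 30.7143.
Utility at the optimum: U(0, 30.7143) = 215.

V = 215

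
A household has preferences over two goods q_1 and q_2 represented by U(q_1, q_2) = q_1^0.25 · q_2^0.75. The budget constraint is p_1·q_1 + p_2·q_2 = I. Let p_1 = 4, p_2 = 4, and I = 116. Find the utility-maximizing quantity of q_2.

Tangency: MRS = (1/3)·q_2/q_1 = p_1/p_2.
Rearranging, p_2·q_2 = 3·p_1·q_1. Substituting into the budget gives p_1·q_1·(1 + 3) = I.
Demand: q_1*(p_1,p_2,I) = 0.25·I/p_1 and q_2* = 0.75·I/p_2.
At p_1=4, p_2=4, I=116: q_2* = 0.75·116/4 = 21.75.

q_2* = 21.75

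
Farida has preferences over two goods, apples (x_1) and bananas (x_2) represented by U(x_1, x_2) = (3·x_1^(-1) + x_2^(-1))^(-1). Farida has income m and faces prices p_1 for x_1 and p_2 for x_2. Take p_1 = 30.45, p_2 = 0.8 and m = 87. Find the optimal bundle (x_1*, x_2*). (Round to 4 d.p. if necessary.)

MU_x_1 ∝ 3·x_1^(-2), MU_x_2 ∝ x_2^(-2), so MRS = 3·(x_2/x_1)^(2) = p_1/p_2.
Solve for the ratio: x_2/x_1 = [(1/3)·p_1/p_2]^(0.5).
With the ratio pinned down, the budget gives x_1* = m/(p_1 + p_2·(x_2/x_1)) and x_2* = (x_2/x_1)·x_1*.
Numerically x_2/x_1 = 3.561952, so x_1* = 87/(30.45 + 0.8·3.561952) = 2.6126 and x_2* = 3.561952·2.6126 = 9.3061.

x_1* = 2.6126, x_2* = 9.3061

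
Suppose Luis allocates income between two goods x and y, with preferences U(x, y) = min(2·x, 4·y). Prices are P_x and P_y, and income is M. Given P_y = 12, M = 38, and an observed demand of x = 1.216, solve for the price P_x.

With perfect complements, no substitution: consume in ratio x:y = 4:2.
Budget: P_x·x + P_y·(1/2)·x = M, so (4·P_x + 2·P_y)·x = 4·M.
Demand: x*(P_x,P_y,M) = 4·M/(4·P_x + 2·P_y), y* = 2·M/(4·P_x + 2·P_y).
Set x* = 1.216 in the demand function and solve for P_x: P_x = 25.25.

P_x = 25.25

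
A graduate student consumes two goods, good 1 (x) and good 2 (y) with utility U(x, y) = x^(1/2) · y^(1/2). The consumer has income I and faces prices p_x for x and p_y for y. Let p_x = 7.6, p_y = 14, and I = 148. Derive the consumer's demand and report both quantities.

Demand: x*(p_x,p_y,I) = 0.5·I/p_x and y* = 0.5·I/p_y.
At p_x=7.6, p_y=14, I=148: x* = 0.5·148/7.6 = 9.7368, y* = 5.2857.

x* = 9.7368, y* = 5.2857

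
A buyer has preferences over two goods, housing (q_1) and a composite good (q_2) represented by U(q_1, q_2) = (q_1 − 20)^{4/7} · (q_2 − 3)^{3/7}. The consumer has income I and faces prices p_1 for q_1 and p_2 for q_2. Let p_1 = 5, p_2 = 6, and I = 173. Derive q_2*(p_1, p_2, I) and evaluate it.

MRS = (4/3)·(q_2−3)/(q_1−20). Tangency with p_1/p_2 gives q_2−3 = (3/4)·(p_1/p_2)·(q_1−20).
After buying the subsistence bundle (20, 3), a share 4/7 of the remaining income goes to q_1: q_1* = 20 + 4/7·(I − 20p_1 − 3p_2)/p_1.
Discretionary income = 173 − 20·5 − 3·6 = 55; q_2* = 3 + 3/7·55/6 = 6.9286.

q_2* = 6.9286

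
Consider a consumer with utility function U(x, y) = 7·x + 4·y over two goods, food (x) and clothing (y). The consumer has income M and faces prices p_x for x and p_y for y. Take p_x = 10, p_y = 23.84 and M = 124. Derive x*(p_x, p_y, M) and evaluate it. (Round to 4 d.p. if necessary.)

x* = 12.4

Perfect substitutes: compare marginal utility per dollar. 7/p_x vs 4/p_y → 0.7 vs 0.1678.
x gives more utility per dollar, so spend all income on x: x* = M/p_x, y* = 0.
Numerically: x* = 12.4, y* = 0.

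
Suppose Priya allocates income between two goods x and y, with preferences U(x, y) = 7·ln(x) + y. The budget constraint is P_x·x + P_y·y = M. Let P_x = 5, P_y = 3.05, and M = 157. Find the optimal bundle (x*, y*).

So x*(P_x,P_y) = 7·P_y/P_x, independent of income; and y* = (M − 7·P_y)/P_y.
At the given prices: x* = 7·3.05/5 = 4.27, and y* = 44.4754.

x* = 4.27, y* = 44.4754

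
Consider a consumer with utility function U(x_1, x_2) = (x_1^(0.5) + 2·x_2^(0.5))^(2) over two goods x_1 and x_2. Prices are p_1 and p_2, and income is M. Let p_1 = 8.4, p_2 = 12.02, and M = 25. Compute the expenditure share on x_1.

share on x_1 = 0.2635

MU_x_1 ∝ x_1^(-0.5), MU_x_2 ∝ 2·x_2^(-0.5), so MRS = (1/2)·(x_2/x_1)^(0.5) = p_1/p_2.
Hence x_2/x_1 = (2·p_1/p_2)^(1/(0.5)), i.e. raised to the 2 power.
Substitute x_2 = (x_2/x_1)·x_1 into the budget: x_1* = M/(p_1 + p_2·(x_2/x_1)).
Numerically x_2/x_1 = 1.953483, so x_1* = 25/(8.4 + 12.02·1.953483) = 0.7842 and x_2* = 1.953483·0.7842 = 1.5319.
Expenditure on x_1: 8.4·0.7842 = 6.587; share = 0.2635.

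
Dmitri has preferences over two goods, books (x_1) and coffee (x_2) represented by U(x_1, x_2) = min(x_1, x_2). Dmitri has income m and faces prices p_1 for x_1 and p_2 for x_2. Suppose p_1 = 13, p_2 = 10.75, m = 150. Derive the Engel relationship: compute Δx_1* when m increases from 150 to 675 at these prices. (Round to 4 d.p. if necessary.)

With perfect complements, no substitution: consume in ratio x_1:x_2 = 1:1.
Budget: p_1·x_1 + p_2·x_1 = m, so (p_1 + p_2)·x_1 = m.
Demand: x_1*(p_1,p_2,m) = m/(p_1 + p_2), x_2* = m/(p_1 + p_2).
Here 13 + 10.75 = 23.75, giving x_1* = 6.3158.
At m' = 675: x_1* = 28.4211. Change: 28.4211 − 6.3158 = 22.1053.

Δx_1* = 22.1053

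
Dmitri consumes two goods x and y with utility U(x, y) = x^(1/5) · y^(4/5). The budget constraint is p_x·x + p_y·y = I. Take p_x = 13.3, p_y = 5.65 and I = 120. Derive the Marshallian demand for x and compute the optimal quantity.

x* = 1.8045

Demand: x*(p_x,p_y,I) = 0.2·I/p_x and y* = 0.8·I/p_y.
At p_x=13.3, p_y=5.65, I=120: x* = 0.2·120/13.3 = 1.8045.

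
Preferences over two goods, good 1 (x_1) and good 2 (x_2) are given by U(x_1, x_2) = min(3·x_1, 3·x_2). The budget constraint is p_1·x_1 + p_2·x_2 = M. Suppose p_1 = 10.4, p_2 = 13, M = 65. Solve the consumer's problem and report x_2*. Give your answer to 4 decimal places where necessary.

x_2* = 2.7778

Leontief preferences: the optimum is at the kink where x_1/3 = x_2/3, i.e. x_2 = x_1.
Budget: p_1·x_1 + p_2·x_1 = M, so (3·p_1 + 3·p_2)·x_1 = 3·M.
Demand: x_1*(p_1,p_2,M) = 3·M/(3·p_1 + 3·p_2), x_2* = 3·M/(3·p_1 + 3·p_2).
Here 3·10.4 + 3·13 = 70.2, giving x_2* = 2.7778.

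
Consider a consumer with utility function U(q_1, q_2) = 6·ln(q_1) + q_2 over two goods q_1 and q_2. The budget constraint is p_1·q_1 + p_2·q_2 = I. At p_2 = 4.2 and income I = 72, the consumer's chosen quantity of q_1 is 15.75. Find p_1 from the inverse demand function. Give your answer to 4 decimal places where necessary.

p_1 = 1.6

MU_q_1 = 6/q_1, MU_q_2 = 1. Tangency: 6/q_1 = p_1/p_2.
So q_1*(p_1,p_2) = 6·p_2/p_1, independent of income; and q_2* = (I − 6·p_2)/p_2.
Set q_1* = 15.75 in the demand function and solve for p_1: p_1 = 1.6.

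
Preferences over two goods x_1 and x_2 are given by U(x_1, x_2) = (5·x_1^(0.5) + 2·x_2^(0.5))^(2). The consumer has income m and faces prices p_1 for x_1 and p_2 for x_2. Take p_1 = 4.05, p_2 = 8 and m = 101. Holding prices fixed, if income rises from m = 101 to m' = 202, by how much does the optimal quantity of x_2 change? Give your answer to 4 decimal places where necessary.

MU_x_1 ∝ 5·x_1^(-0.5), MU_x_2 ∝ 2·x_2^(-0.5), so MRS = (5/2)·(x_2/x_1)^(0.5) = p_1/p_2.
Solve for the ratio: x_2/x_1 = [(2/5)·p_1/p_2]^(2).
Substitute x_2 = (x_2/x_1)·x_1 into the budget: x_1* = m/(p_1 + p_2·(x_2/x_1)).
Numerically x_2/x_1 = 0.041006, so x_1* = 101/(4.05 + 8·0.041006) = 23.0696 and x_2* = 0.041006·23.0696 = 0.946.
At m' = 202: x_2* = 1.892. Change: 1.892 − 0.946 = 0.946.

Δx_2* = 0.946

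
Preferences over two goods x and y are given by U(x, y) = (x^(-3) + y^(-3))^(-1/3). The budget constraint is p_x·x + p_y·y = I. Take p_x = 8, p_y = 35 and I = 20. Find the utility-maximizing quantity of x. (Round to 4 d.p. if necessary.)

x* = 0.6211

MU_x ∝ x^(-4), MU_y ∝ y^(-4), so MRS = (y/x)^(4) = p_x/p_y.
Solve for the ratio: y/x = [p_x/p_y]^(0.25).
Substitute y = (y/x)·x into the budget: x* = I/(p_x + p_y·(y/x)).
Numerically y/x = 0.691442, so x* = 20/(8 + 35·0.691442) = 0.6211.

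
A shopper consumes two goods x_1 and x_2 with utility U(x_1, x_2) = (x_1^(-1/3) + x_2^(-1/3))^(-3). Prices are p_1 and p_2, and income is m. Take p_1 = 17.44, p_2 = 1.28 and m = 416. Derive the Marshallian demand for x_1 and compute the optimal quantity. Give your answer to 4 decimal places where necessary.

MRS = MU_x_1/MU_x_2 = (x_2/x_1)^(4/3). Set equal to p_1/p_2.
Hence x_2/x_1 = (p_1/p_2)^(1/(4/3)), i.e. raised to the 0.75 power.
With the ratio pinned down, the budget gives x_1* = m/(p_1 + p_2·(x_2/x_1)) and x_2* = (x_2/x_1)·x_1*.
Numerically x_2/x_1 = 7.091733, so x_1* = 416/(17.44 + 1.28·7.091733) = 15.6878.

x_1* = 15.6878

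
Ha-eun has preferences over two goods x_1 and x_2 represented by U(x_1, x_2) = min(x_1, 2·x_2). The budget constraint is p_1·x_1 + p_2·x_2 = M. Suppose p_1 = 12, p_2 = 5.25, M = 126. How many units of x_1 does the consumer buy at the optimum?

With perfect complements, no substitution: consume in ratio x_1:x_2 = 2:1.
Budget: p_1·x_1 + p_2·(1/2)·x_1 = M, so (2·p_1 + p_2)·x_1 = 2·M.
Demand: x_1*(p_1,p_2,M) = 2·M/(2·p_1 + p_2), x_2* = M/(2·p_1 + p_2).
Here 2·12 + 5.25 = 29.25, giving x_1* = 8.6154.

x_1* = 8.6154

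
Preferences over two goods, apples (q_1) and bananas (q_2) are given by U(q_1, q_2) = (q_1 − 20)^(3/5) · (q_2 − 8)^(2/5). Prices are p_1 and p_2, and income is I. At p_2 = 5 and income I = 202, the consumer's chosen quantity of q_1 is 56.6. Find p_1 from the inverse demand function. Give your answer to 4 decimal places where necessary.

Let q_1' = q_1−20, q_2' = q_2−8. MRS = (3/2)·q_2'/q_1' = p_1/p_2.
Substituting into the budget: q_1* = 20 + 0.6·(I − 20·p_1 − 8·p_2)/p_1, and q_2* = 8 + 0.4·(…)/p_2.
Set q_1* = 56.6 in the demand function and solve for p_1: p_1 = 2.

p_1 = 2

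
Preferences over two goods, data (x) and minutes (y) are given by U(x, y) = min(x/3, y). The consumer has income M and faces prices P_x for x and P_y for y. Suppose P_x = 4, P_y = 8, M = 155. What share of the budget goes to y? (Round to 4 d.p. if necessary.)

share on y = 0.4

Leontief preferences: the optimum is at the kink where x/3 = y/1, i.e. y = (1/3)·x.
Budget: P_x·x + P_y·(1/3)·x = M, so (3·P_x + P_y)·x = 3·M.
Demand: x*(P_x,P_y,M) = 3·M/(3·P_x + P_y), y* = M/(3·P_x + P_y).
Here 3·4 + 8 = 20, giving x* = 23.25 and y* = 7.75.
Expenditure on y: 8·7.75 = 62; share = 0.4.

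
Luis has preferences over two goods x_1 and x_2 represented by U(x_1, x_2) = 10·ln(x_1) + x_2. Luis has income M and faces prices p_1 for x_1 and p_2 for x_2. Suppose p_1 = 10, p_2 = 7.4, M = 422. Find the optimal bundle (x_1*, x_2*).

x_1* = 7.4, x_2* = 47.027

MU_x_1 = 10/x_1, MU_x_2 = 1. Tangency: 10/x_1 = p_1/p_2.
So x_1*(p_1,p_2) = 10·p_2/p_1, independent of income; and x_2* = (M − 10·p_2)/p_2.
At the given prices: x_1* = 10·7.4/10 = 7.4, and x_2* = 47.027.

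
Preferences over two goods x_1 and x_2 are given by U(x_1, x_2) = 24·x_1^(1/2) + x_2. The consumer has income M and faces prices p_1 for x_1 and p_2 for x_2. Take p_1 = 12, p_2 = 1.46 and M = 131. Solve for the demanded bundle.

MU_x_1 = 12/√x_1, MU_x_2 = 1. Tangency: 12/√x_1 = p_1/p_2.
Thus x_1* = (12·p_2/p_1)² — independent of M — with the rest of income spent on x_2.
Plugging in: x_1* = (12·1.46/12)² = 2.1316, x_2* = 72.206.

x_1* = 2.1316, x_2* = 72.206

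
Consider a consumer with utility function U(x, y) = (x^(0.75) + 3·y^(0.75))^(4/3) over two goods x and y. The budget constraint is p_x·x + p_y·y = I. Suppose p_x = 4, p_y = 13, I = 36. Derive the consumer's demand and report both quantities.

x* = 2.6789, y* = 1.945

MRS = MU_x/MU_y = (1/3)·(y/x)^(0.25). Set equal to p_x/p_y.
Hence y/x = (3·p_x/p_y)^(1/(0.25)), i.e. raised to the 4 power.
With the ratio pinned down, the budget gives x* = I/(p_x + p_y·(y/x)) and y* = (y/x)·x*.
Numerically y/x = 0.726025, so x* = 36/(4 + 13·0.726025) = 2.6789 and y* = 0.726025·2.6789 = 1.945.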